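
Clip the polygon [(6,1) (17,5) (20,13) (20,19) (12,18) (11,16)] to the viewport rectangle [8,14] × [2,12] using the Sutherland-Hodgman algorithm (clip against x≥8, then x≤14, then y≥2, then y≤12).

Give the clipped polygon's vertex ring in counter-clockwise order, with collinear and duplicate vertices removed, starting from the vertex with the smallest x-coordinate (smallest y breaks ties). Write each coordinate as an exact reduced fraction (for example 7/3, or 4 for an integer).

Clipped polygon: [(8,2) (35/4,2) (14,43/11) (14,12) (29/3,12) (8,7)]

1. After x ≥ 8: [(8,7) (8,19/11) (17,5) (20,13) (20,19) (12,18) (11,16)]
2. After x ≤ 14: [(8,7) (8,19/11) (14,43/11) (14,73/4) (12,18) (11,16)]
3. After y ≥ 2: [(8,7) (8,2) (35/4,2) (14,43/11) (14,73/4) (12,18) (11,16)]
4. After y ≤ 12: [(29/3,12) (8,7) (8,2) (35/4,2) (14,43/11) (14,12)]
5. Canonical ring: [(8,2) (35/4,2) (14,43/11) (14,12) (29/3,12) (8,7)]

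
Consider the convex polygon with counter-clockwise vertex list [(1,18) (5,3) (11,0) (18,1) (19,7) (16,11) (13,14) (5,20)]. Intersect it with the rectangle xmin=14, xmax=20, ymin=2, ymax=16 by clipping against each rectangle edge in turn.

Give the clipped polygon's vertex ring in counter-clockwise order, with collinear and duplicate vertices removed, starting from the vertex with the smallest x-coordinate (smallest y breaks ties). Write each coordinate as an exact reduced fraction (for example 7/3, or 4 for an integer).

Clipped polygon: [(14,2) (109/6,2) (19,7) (16,11) (14,13)]

1. After x ≥ 14: [(14,3/7) (18,1) (19,7) (16,11) (14,13)]
2. After x ≤ 20: [(14,3/7) (18,1) (19,7) (16,11) (14,13)]
3. After y ≥ 2: [(14,2) (109/6,2) (19,7) (16,11) (14,13)]
4. After y ≤ 16: [(14,2) (109/6,2) (19,7) (16,11) (14,13)]
5. Canonical ring: [(14,2) (109/6,2) (19,7) (16,11) (14,13)]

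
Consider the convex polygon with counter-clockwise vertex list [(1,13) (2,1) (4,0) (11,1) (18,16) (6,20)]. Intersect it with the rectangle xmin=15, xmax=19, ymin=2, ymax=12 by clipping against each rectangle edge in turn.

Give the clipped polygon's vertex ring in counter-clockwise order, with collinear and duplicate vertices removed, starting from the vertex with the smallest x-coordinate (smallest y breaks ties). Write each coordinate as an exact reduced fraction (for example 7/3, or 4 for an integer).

Clipped polygon: [(15,67/7) (242/15,12) (15,12)]

1. After x ≥ 15: [(15,67/7) (18,16) (15,17)]
2. After x ≤ 19: [(15,67/7) (18,16) (15,17)]
3. After y ≥ 2: [(15,67/7) (18,16) (15,17)]
4. After y ≤ 12: [(15,12) (15,67/7) (242/15,12)]
5. Canonical ring: [(15,67/7) (242/15,12) (15,12)]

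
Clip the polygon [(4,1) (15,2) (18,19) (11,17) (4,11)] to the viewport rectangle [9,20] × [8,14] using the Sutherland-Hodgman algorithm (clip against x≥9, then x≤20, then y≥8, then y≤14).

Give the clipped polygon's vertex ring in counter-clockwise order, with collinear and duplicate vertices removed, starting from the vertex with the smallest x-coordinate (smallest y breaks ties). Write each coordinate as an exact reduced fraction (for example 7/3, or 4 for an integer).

Clipped polygon: [(9,8) (273/17,8) (291/17,14) (9,14)]

1. After x ≥ 9: [(9,16/11) (15,2) (18,19) (11,17) (9,107/7)]
2. After x ≤ 20: [(9,16/11) (15,2) (18,19) (11,17) (9,107/7)]
3. After y ≥ 8: [(9,8) (273/17,8) (18,19) (11,17) (9,107/7)]
4. After y ≤ 14: [(9,14) (9,8) (273/17,8) (291/17,14)]
5. Canonical ring: [(9,8) (273/17,8) (291/17,14) (9,14)]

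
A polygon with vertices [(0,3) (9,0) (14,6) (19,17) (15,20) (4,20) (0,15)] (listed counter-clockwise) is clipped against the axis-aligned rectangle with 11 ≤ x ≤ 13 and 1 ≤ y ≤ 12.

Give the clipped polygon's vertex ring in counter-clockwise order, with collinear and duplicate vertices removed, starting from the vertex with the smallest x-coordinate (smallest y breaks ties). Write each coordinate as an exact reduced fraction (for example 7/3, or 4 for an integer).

Clipped polygon: [(11,12/5) (13,24/5) (13,12) (11,12)]

1. After x ≥ 11: [(11,12/5) (14,6) (19,17) (15,20) (11,20)]
2. After x ≤ 13: [(11,12/5) (13,24/5) (13,20) (11,20)]
3. After y ≥ 1: [(11,12/5) (13,24/5) (13,20) (11,20)]
4. After y ≤ 12: [(11,12) (11,12/5) (13,24/5) (13,12)]
5. Canonical ring: [(11,12/5) (13,24/5) (13,12) (11,12)]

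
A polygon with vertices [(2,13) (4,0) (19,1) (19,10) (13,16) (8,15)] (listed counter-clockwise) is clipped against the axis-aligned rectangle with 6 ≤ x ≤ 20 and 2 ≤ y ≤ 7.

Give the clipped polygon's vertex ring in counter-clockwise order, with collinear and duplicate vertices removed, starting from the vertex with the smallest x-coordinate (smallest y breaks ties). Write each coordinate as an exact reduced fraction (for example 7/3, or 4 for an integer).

Clipped polygon: [(6,2) (19,2) (19,7) (6,7)]

1. After x ≥ 6: [(6,43/3) (6,2/15) (19,1) (19,10) (13,16) (8,15)]
2. After x ≤ 20: [(6,43/3) (6,2/15) (19,1) (19,10) (13,16) (8,15)]
3. After y ≥ 2: [(6,43/3) (6,2) (19,2) (19,10) (13,16) (8,15)]
4. After y ≤ 7: [(6,7) (6,2) (19,2) (19,7)]
5. Canonical ring: [(6,2) (19,2) (19,7) (6,7)]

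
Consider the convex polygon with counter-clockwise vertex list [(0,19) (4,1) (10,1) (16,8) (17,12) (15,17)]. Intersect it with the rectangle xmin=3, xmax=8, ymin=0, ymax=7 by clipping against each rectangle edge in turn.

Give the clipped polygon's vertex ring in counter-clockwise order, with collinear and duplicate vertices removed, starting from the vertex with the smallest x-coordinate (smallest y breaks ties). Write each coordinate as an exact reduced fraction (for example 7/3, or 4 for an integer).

1. After x ≥ 3: [(3,93/5) (3,11/2) (4,1) (10,1) (16,8) (17,12) (15,17)]
2. After x ≤ 8: [(8,269/15) (3,93/5) (3,11/2) (4,1) (8,1)]
3. After y ≥ 0: [(8,269/15) (3,93/5) (3,11/2) (4,1) (8,1)]
4. After y ≤ 7: [(8,7) (3,7) (3,11/2) (4,1) (8,1)]
5. Canonical ring: [(3,11/2) (4,1) (8,1) (8,7) (3,7)]

Clipped polygon: [(3,11/2) (4,1) (8,1) (8,7) (3,7)]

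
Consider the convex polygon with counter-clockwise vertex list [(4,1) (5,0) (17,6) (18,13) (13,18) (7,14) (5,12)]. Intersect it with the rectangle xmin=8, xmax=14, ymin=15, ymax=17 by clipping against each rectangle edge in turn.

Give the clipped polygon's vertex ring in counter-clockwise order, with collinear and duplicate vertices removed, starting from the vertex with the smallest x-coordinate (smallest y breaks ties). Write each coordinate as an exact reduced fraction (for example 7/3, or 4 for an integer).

Clipped polygon: [(17/2,15) (14,15) (14,17) (23/2,17)]

1. After x ≥ 8: [(8,3/2) (17,6) (18,13) (13,18) (8,44/3)]
2. After x ≤ 14: [(8,3/2) (14,9/2) (14,17) (13,18) (8,44/3)]
3. After y ≥ 15: [(14,15) (14,17) (13,18) (17/2,15)]
4. After y ≤ 17: [(14,15) (14,17) (14,17) (23/2,17) (17/2,15)]
5. Canonical ring: [(17/2,15) (14,15) (14,17) (23/2,17)]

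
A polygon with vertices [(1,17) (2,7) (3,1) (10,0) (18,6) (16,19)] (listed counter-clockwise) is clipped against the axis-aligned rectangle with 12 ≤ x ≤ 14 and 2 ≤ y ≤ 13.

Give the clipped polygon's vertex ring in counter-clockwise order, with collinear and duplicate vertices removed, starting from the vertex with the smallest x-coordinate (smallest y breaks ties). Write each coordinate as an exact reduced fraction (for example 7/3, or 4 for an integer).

1. After x ≥ 12: [(12,277/15) (12,3/2) (18,6) (16,19)]
2. After x ≤ 14: [(14,281/15) (12,277/15) (12,3/2) (14,3)]
3. After y ≥ 2: [(14,281/15) (12,277/15) (12,2) (38/3,2) (14,3)]
4. After y ≤ 13: [(14,13) (12,13) (12,2) (38/3,2) (14,3)]
5. Canonical ring: [(12,2) (38/3,2) (14,3) (14,13) (12,13)]

Clipped polygon: [(12,2) (38/3,2) (14,3) (14,13) (12,13)]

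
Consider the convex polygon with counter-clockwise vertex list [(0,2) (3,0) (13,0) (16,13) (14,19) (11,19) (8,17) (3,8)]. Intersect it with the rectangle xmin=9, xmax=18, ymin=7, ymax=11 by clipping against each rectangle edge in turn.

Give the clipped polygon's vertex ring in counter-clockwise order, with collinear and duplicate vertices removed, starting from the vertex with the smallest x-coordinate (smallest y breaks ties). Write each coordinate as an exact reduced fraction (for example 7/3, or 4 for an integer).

Clipped polygon: [(9,7) (190/13,7) (202/13,11) (9,11)]

1. After x ≥ 9: [(9,0) (13,0) (16,13) (14,19) (11,19) (9,53/3)]
2. After x ≤ 18: [(9,0) (13,0) (16,13) (14,19) (11,19) (9,53/3)]
3. After y ≥ 7: [(9,7) (190/13,7) (16,13) (14,19) (11,19) (9,53/3)]
4. After y ≤ 11: [(9,11) (9,7) (190/13,7) (202/13,11)]
5. Canonical ring: [(9,7) (190/13,7) (202/13,11) (9,11)]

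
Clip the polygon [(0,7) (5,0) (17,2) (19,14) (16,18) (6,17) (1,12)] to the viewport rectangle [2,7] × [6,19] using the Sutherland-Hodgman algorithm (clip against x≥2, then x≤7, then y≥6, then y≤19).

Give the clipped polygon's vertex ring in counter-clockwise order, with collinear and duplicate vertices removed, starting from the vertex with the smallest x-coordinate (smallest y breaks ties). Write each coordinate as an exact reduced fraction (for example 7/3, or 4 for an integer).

1. After x ≥ 2: [(2,21/5) (5,0) (17,2) (19,14) (16,18) (6,17) (2,13)]
2. After x ≤ 7: [(2,21/5) (5,0) (7,1/3) (7,171/10) (6,17) (2,13)]
3. After y ≥ 6: [(2,6) (7,6) (7,171/10) (6,17) (2,13)]
4. After y ≤ 19: [(2,6) (7,6) (7,171/10) (6,17) (2,13)]
5. Canonical ring: [(2,6) (7,6) (7,171/10) (6,17) (2,13)]

Clipped polygon: [(2,6) (7,6) (7,171/10) (6,17) (2,13)]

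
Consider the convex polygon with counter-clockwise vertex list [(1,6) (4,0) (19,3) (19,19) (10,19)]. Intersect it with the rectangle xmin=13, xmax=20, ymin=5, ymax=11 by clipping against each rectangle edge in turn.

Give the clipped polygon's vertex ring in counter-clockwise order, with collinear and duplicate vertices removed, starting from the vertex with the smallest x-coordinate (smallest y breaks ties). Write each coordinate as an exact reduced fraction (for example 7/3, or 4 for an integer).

1. After x ≥ 13: [(13,9/5) (19,3) (19,19) (13,19)]
2. After x ≤ 20: [(13,9/5) (19,3) (19,19) (13,19)]
3. After y ≥ 5: [(13,5) (19,5) (19,19) (13,19)]
4. After y ≤ 11: [(13,11) (13,5) (19,5) (19,11)]
5. Canonical ring: [(13,5) (19,5) (19,11) (13,11)]

Clipped polygon: [(13,5) (19,5) (19,11) (13,11)]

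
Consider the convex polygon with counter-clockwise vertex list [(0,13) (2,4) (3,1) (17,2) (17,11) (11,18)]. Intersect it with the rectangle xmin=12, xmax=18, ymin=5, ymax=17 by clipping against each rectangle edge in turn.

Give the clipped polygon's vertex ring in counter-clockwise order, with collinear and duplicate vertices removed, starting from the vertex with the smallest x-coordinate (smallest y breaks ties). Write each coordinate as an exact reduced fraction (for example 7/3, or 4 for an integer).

Clipped polygon: [(12,5) (17,5) (17,11) (12,101/6)]

1. After x ≥ 12: [(12,23/14) (17,2) (17,11) (12,101/6)]
2. After x ≤ 18: [(12,23/14) (17,2) (17,11) (12,101/6)]
3. After y ≥ 5: [(12,5) (17,5) (17,11) (12,101/6)]
4. After y ≤ 17: [(12,5) (17,5) (17,11) (12,101/6)]
5. Canonical ring: [(12,5) (17,5) (17,11) (12,101/6)]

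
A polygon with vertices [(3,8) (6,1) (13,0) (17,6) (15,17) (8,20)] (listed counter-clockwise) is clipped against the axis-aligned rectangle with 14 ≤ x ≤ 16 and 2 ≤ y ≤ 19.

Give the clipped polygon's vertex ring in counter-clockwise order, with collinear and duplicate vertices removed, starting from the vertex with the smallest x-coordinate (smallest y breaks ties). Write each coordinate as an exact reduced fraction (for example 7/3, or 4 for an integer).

1. After x ≥ 14: [(14,3/2) (17,6) (15,17) (14,122/7)]
2. After x ≤ 16: [(14,3/2) (16,9/2) (16,23/2) (15,17) (14,122/7)]
3. After y ≥ 2: [(14,2) (43/3,2) (16,9/2) (16,23/2) (15,17) (14,122/7)]
4. After y ≤ 19: [(14,2) (43/3,2) (16,9/2) (16,23/2) (15,17) (14,122/7)]
5. Canonical ring: [(14,2) (43/3,2) (16,9/2) (16,23/2) (15,17) (14,122/7)]

Clipped polygon: [(14,2) (43/3,2) (16,9/2) (16,23/2) (15,17) (14,122/7)]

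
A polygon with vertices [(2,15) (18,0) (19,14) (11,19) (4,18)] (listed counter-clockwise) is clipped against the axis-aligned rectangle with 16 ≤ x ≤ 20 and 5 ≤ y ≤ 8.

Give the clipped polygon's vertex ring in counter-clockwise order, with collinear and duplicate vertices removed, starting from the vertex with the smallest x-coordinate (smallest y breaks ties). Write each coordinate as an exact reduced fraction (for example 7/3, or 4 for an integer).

1. After x ≥ 16: [(16,15/8) (18,0) (19,14) (16,127/8)]
2. After x ≤ 20: [(16,15/8) (18,0) (19,14) (16,127/8)]
3. After y ≥ 5: [(16,5) (257/14,5) (19,14) (16,127/8)]
4. After y ≤ 8: [(16,8) (16,5) (257/14,5) (130/7,8)]
5. Canonical ring: [(16,5) (257/14,5) (130/7,8) (16,8)]

Clipped polygon: [(16,5) (257/14,5) (130/7,8) (16,8)]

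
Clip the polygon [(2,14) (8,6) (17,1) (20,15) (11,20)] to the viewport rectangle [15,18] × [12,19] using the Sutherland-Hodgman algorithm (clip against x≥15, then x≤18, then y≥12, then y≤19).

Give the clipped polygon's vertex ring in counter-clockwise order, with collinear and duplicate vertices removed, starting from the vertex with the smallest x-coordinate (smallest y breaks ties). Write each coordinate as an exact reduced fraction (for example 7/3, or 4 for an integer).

1. After x ≥ 15: [(15,19/9) (17,1) (20,15) (15,160/9)]
2. After x ≤ 18: [(15,19/9) (17,1) (18,17/3) (18,145/9) (15,160/9)]
3. After y ≥ 12: [(15,12) (18,12) (18,145/9) (15,160/9)]
4. After y ≤ 19: [(15,12) (18,12) (18,145/9) (15,160/9)]
5. Canonical ring: [(15,12) (18,12) (18,145/9) (15,160/9)]

Clipped polygon: [(15,12) (18,12) (18,145/9) (15,160/9)]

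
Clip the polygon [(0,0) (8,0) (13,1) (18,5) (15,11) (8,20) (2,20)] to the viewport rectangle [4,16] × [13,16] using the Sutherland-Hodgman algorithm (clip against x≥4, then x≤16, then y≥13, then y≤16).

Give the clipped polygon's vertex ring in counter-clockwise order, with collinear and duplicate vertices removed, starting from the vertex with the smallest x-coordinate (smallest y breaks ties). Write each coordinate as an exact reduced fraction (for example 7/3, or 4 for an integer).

Clipped polygon: [(4,13) (121/9,13) (100/9,16) (4,16)]

1. After x ≥ 4: [(4,0) (8,0) (13,1) (18,5) (15,11) (8,20) (4,20)]
2. After x ≤ 16: [(4,0) (8,0) (13,1) (16,17/5) (16,9) (15,11) (8,20) (4,20)]
3. After y ≥ 13: [(4,13) (121/9,13) (8,20) (4,20)]
4. After y ≤ 16: [(4,16) (4,13) (121/9,13) (100/9,16)]
5. Canonical ring: [(4,13) (121/9,13) (100/9,16) (4,16)]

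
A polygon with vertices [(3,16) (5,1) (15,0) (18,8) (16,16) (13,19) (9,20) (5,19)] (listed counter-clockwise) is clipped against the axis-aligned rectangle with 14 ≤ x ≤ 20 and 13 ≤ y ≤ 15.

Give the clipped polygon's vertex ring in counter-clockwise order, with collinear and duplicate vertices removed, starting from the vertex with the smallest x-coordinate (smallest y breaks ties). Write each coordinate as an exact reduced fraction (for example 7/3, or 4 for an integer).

1. After x ≥ 14: [(14,1/10) (15,0) (18,8) (16,16) (14,18)]
2. After x ≤ 20: [(14,1/10) (15,0) (18,8) (16,16) (14,18)]
3. After y ≥ 13: [(14,13) (67/4,13) (16,16) (14,18)]
4. After y ≤ 15: [(14,15) (14,13) (67/4,13) (65/4,15)]
5. Canonical ring: [(14,13) (67/4,13) (65/4,15) (14,15)]

Clipped polygon: [(14,13) (67/4,13) (65/4,15) (14,15)]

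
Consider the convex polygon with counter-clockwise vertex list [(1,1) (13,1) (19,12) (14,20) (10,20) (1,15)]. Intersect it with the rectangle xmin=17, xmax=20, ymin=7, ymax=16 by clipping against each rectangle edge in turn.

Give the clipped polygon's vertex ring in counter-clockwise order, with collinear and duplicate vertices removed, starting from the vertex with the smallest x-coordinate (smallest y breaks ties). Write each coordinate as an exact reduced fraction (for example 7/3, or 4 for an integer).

Clipped polygon: [(17,25/3) (19,12) (17,76/5)]

1. After x ≥ 17: [(17,25/3) (19,12) (17,76/5)]
2. After x ≤ 20: [(17,25/3) (19,12) (17,76/5)]
3. After y ≥ 7: [(17,25/3) (19,12) (17,76/5)]
4. After y ≤ 16: [(17,25/3) (19,12) (17,76/5)]
5. Canonical ring: [(17,25/3) (19,12) (17,76/5)]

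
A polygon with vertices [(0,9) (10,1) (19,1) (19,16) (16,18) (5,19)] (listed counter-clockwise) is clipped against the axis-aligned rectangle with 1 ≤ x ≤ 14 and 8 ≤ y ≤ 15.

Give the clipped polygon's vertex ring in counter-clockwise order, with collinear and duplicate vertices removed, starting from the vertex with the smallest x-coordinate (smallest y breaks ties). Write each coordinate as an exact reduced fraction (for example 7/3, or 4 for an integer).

Clipped polygon: [(1,41/5) (5/4,8) (14,8) (14,15) (3,15) (1,11)]

1. After x ≥ 1: [(1,11) (1,41/5) (10,1) (19,1) (19,16) (16,18) (5,19)]
2. After x ≤ 14: [(1,11) (1,41/5) (10,1) (14,1) (14,200/11) (5,19)]
3. After y ≥ 8: [(1,11) (1,41/5) (5/4,8) (14,8) (14,200/11) (5,19)]
4. After y ≤ 15: [(3,15) (1,11) (1,41/5) (5/4,8) (14,8) (14,15)]
5. Canonical ring: [(1,41/5) (5/4,8) (14,8) (14,15) (3,15) (1,11)]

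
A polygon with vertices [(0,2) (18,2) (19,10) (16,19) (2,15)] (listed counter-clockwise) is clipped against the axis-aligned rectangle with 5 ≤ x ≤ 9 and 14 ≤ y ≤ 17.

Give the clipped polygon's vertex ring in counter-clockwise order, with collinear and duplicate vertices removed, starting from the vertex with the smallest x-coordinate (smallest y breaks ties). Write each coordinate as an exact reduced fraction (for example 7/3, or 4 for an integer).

Clipped polygon: [(5,14) (9,14) (9,17) (5,111/7)]

1. After x ≥ 5: [(5,2) (18,2) (19,10) (16,19) (5,111/7)]
2. After x ≤ 9: [(5,2) (9,2) (9,17) (5,111/7)]
3. After y ≥ 14: [(5,14) (9,14) (9,17) (5,111/7)]
4. After y ≤ 17: [(5,14) (9,14) (9,17) (5,111/7)]
5. Canonical ring: [(5,14) (9,14) (9,17) (5,111/7)]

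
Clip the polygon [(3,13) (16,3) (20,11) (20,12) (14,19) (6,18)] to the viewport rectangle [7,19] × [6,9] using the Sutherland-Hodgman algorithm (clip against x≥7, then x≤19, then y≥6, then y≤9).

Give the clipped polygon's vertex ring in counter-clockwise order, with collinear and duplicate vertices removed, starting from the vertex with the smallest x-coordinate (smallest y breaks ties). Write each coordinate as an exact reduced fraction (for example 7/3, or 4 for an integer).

1. After x ≥ 7: [(7,129/13) (16,3) (20,11) (20,12) (14,19) (7,145/8)]
2. After x ≤ 19: [(7,129/13) (16,3) (19,9) (19,79/6) (14,19) (7,145/8)]
3. After y ≥ 6: [(7,129/13) (121/10,6) (35/2,6) (19,9) (19,79/6) (14,19) (7,145/8)]
4. After y ≤ 9: [(41/5,9) (121/10,6) (35/2,6) (19,9) (19,9)]
5. Canonical ring: [(41/5,9) (121/10,6) (35/2,6) (19,9)]

Clipped polygon: [(41/5,9) (121/10,6) (35/2,6) (19,9)]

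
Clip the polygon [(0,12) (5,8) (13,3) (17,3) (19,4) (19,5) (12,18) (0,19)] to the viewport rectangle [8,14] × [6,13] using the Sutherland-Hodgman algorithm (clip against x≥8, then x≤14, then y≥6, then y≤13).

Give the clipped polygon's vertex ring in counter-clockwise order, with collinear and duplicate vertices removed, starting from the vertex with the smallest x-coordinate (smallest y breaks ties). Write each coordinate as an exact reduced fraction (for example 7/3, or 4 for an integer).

Clipped polygon: [(8,49/8) (41/5,6) (14,6) (14,13) (8,13)]

1. After x ≥ 8: [(8,49/8) (13,3) (17,3) (19,4) (19,5) (12,18) (8,55/3)]
2. After x ≤ 14: [(8,49/8) (13,3) (14,3) (14,100/7) (12,18) (8,55/3)]
3. After y ≥ 6: [(8,49/8) (41/5,6) (14,6) (14,100/7) (12,18) (8,55/3)]
4. After y ≤ 13: [(8,13) (8,49/8) (41/5,6) (14,6) (14,13)]
5. Canonical ring: [(8,49/8) (41/5,6) (14,6) (14,13) (8,13)]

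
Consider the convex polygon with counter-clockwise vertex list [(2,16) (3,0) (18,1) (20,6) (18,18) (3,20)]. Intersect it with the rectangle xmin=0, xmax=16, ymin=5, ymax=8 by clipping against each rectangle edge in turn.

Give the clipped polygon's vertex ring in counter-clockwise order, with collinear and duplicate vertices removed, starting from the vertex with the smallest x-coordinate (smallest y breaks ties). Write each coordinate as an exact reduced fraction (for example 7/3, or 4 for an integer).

1. After x ≥ 0: [(2,16) (3,0) (18,1) (20,6) (18,18) (3,20)]
2. After x ≤ 16: [(2,16) (3,0) (16,13/15) (16,274/15) (3,20)]
3. After y ≥ 5: [(2,16) (43/16,5) (16,5) (16,274/15) (3,20)]
4. After y ≤ 8: [(5/2,8) (43/16,5) (16,5) (16,8)]
5. Canonical ring: [(5/2,8) (43/16,5) (16,5) (16,8)]

Clipped polygon: [(5/2,8) (43/16,5) (16,5) (16,8)]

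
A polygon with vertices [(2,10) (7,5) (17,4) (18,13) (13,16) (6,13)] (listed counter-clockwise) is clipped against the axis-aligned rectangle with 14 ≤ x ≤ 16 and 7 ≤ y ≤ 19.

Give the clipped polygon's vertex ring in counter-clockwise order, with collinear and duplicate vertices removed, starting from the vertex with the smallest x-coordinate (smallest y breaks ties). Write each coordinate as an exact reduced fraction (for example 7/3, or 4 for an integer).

Clipped polygon: [(14,7) (16,7) (16,71/5) (14,77/5)]

1. After x ≥ 14: [(14,43/10) (17,4) (18,13) (14,77/5)]
2. After x ≤ 16: [(14,43/10) (16,41/10) (16,71/5) (14,77/5)]
3. After y ≥ 7: [(14,7) (16,7) (16,71/5) (14,77/5)]
4. After y ≤ 19: [(14,7) (16,7) (16,71/5) (14,77/5)]
5. Canonical ring: [(14,7) (16,7) (16,71/5) (14,77/5)]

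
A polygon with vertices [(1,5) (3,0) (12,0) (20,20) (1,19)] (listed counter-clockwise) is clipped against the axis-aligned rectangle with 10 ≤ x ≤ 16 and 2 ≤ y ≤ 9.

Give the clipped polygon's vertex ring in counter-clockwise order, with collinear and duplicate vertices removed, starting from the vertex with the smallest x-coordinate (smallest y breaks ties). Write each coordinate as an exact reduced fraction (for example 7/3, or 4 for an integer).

1. After x ≥ 10: [(10,0) (12,0) (20,20) (10,370/19)]
2. After x ≤ 16: [(10,0) (12,0) (16,10) (16,376/19) (10,370/19)]
3. After y ≥ 2: [(10,2) (64/5,2) (16,10) (16,376/19) (10,370/19)]
4. After y ≤ 9: [(10,9) (10,2) (64/5,2) (78/5,9)]
5. Canonical ring: [(10,2) (64/5,2) (78/5,9) (10,9)]

Clipped polygon: [(10,2) (64/5,2) (78/5,9) (10,9)]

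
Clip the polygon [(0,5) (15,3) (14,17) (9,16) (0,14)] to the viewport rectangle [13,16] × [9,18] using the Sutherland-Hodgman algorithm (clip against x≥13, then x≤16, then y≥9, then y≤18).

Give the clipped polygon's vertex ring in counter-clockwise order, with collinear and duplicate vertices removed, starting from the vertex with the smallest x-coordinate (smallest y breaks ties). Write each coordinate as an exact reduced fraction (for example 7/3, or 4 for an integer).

1. After x ≥ 13: [(13,49/15) (15,3) (14,17) (13,84/5)]
2. After x ≤ 16: [(13,49/15) (15,3) (14,17) (13,84/5)]
3. After y ≥ 9: [(13,9) (102/7,9) (14,17) (13,84/5)]
4. After y ≤ 18: [(13,9) (102/7,9) (14,17) (13,84/5)]
5. Canonical ring: [(13,9) (102/7,9) (14,17) (13,84/5)]

Clipped polygon: [(13,9) (102/7,9) (14,17) (13,84/5)]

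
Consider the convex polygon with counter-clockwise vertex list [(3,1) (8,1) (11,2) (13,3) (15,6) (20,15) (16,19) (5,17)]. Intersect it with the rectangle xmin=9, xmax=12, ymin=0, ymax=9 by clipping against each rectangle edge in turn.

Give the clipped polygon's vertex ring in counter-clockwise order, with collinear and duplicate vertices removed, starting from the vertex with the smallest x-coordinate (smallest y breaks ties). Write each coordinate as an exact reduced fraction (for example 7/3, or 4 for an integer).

1. After x ≥ 9: [(9,4/3) (11,2) (13,3) (15,6) (20,15) (16,19) (9,195/11)]
2. After x ≤ 12: [(9,4/3) (11,2) (12,5/2) (12,201/11) (9,195/11)]
3. After y ≥ 0: [(9,4/3) (11,2) (12,5/2) (12,201/11) (9,195/11)]
4. After y ≤ 9: [(9,9) (9,4/3) (11,2) (12,5/2) (12,9)]
5. Canonical ring: [(9,4/3) (11,2) (12,5/2) (12,9) (9,9)]

Clipped polygon: [(9,4/3) (11,2) (12,5/2) (12,9) (9,9)]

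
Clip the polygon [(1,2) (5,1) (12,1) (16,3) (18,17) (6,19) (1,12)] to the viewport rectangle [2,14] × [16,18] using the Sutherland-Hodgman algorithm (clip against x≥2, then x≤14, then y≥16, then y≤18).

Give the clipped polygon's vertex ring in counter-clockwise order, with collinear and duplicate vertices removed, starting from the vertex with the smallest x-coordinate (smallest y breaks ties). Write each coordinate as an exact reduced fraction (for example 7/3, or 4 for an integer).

Clipped polygon: [(27/7,16) (14,16) (14,53/3) (12,18) (37/7,18)]

1. After x ≥ 2: [(2,7/4) (5,1) (12,1) (16,3) (18,17) (6,19) (2,67/5)]
2. After x ≤ 14: [(2,7/4) (5,1) (12,1) (14,2) (14,53/3) (6,19) (2,67/5)]
3. After y ≥ 16: [(14,16) (14,53/3) (6,19) (27/7,16)]
4. After y ≤ 18: [(14,16) (14,53/3) (12,18) (37/7,18) (27/7,16)]
5. Canonical ring: [(27/7,16) (14,16) (14,53/3) (12,18) (37/7,18)]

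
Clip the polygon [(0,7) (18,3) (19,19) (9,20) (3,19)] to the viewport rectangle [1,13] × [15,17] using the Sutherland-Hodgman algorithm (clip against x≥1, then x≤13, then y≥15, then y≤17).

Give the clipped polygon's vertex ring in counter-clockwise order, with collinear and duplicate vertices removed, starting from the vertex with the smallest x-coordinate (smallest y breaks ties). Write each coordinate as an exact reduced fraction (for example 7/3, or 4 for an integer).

Clipped polygon: [(2,15) (13,15) (13,17) (5/2,17)]

1. After x ≥ 1: [(1,11) (1,61/9) (18,3) (19,19) (9,20) (3,19)]
2. After x ≤ 13: [(1,11) (1,61/9) (13,37/9) (13,98/5) (9,20) (3,19)]
3. After y ≥ 15: [(2,15) (13,15) (13,98/5) (9,20) (3,19)]
4. After y ≤ 17: [(5/2,17) (2,15) (13,15) (13,17)]
5. Canonical ring: [(2,15) (13,15) (13,17) (5/2,17)]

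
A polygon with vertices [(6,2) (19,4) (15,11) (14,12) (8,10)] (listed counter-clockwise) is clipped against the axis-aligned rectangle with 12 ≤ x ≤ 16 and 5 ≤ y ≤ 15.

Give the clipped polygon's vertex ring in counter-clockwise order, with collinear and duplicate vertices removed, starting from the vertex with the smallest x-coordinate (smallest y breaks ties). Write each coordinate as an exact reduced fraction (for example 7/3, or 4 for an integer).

Clipped polygon: [(12,5) (16,5) (16,37/4) (15,11) (14,12) (12,34/3)]

1. After x ≥ 12: [(12,38/13) (19,4) (15,11) (14,12) (12,34/3)]
2. After x ≤ 16: [(12,38/13) (16,46/13) (16,37/4) (15,11) (14,12) (12,34/3)]
3. After y ≥ 5: [(12,5) (16,5) (16,37/4) (15,11) (14,12) (12,34/3)]
4. After y ≤ 15: [(12,5) (16,5) (16,37/4) (15,11) (14,12) (12,34/3)]
5. Canonical ring: [(12,5) (16,5) (16,37/4) (15,11) (14,12) (12,34/3)]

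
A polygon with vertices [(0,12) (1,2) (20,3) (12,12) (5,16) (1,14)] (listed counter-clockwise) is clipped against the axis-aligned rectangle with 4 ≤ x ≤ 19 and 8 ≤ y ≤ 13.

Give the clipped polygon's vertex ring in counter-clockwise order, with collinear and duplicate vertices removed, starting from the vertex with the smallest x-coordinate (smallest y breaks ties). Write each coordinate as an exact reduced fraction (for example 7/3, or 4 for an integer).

Clipped polygon: [(4,8) (140/9,8) (12,12) (41/4,13) (4,13)]

1. After x ≥ 4: [(4,41/19) (20,3) (12,12) (5,16) (4,31/2)]
2. After x ≤ 19: [(4,41/19) (19,56/19) (19,33/8) (12,12) (5,16) (4,31/2)]
3. After y ≥ 8: [(4,8) (140/9,8) (12,12) (5,16) (4,31/2)]
4. After y ≤ 13: [(4,13) (4,8) (140/9,8) (12,12) (41/4,13)]
5. Canonical ring: [(4,8) (140/9,8) (12,12) (41/4,13) (4,13)]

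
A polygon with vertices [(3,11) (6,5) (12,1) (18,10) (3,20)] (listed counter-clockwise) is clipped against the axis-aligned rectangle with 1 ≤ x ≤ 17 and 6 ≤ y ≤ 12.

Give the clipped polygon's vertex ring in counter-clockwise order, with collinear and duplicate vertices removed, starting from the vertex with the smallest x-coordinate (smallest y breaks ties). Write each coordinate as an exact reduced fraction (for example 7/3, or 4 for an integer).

1. After x ≥ 1: [(3,11) (6,5) (12,1) (18,10) (3,20)]
2. After x ≤ 17: [(3,11) (6,5) (12,1) (17,17/2) (17,32/3) (3,20)]
3. After y ≥ 6: [(3,11) (11/2,6) (46/3,6) (17,17/2) (17,32/3) (3,20)]
4. After y ≤ 12: [(3,12) (3,11) (11/2,6) (46/3,6) (17,17/2) (17,32/3) (15,12)]
5. Canonical ring: [(3,11) (11/2,6) (46/3,6) (17,17/2) (17,32/3) (15,12) (3,12)]

Clipped polygon: [(3,11) (11/2,6) (46/3,6) (17,17/2) (17,32/3) (15,12) (3,12)]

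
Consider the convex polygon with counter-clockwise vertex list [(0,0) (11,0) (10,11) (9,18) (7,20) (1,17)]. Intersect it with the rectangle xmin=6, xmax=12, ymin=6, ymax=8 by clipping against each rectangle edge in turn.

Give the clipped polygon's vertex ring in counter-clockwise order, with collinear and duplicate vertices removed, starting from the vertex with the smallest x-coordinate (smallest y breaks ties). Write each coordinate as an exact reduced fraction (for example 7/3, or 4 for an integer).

Clipped polygon: [(6,6) (115/11,6) (113/11,8) (6,8)]

1. After x ≥ 6: [(6,0) (11,0) (10,11) (9,18) (7,20) (6,39/2)]
2. After x ≤ 12: [(6,0) (11,0) (10,11) (9,18) (7,20) (6,39/2)]
3. After y ≥ 6: [(6,6) (115/11,6) (10,11) (9,18) (7,20) (6,39/2)]
4. After y ≤ 8: [(6,8) (6,6) (115/11,6) (113/11,8)]
5. Canonical ring: [(6,6) (115/11,6) (113/11,8) (6,8)]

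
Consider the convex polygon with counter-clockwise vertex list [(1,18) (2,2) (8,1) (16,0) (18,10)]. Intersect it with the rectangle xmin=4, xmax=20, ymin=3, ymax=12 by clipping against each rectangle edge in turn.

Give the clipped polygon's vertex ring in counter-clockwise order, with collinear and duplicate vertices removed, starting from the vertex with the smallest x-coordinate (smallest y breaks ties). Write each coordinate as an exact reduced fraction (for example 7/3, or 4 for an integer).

1. After x ≥ 4: [(4,282/17) (4,5/3) (8,1) (16,0) (18,10)]
2. After x ≤ 20: [(4,282/17) (4,5/3) (8,1) (16,0) (18,10)]
3. After y ≥ 3: [(4,282/17) (4,3) (83/5,3) (18,10)]
4. After y ≤ 12: [(55/4,12) (4,12) (4,3) (83/5,3) (18,10)]
5. Canonical ring: [(4,3) (83/5,3) (18,10) (55/4,12) (4,12)]

Clipped polygon: [(4,3) (83/5,3) (18,10) (55/4,12) (4,12)]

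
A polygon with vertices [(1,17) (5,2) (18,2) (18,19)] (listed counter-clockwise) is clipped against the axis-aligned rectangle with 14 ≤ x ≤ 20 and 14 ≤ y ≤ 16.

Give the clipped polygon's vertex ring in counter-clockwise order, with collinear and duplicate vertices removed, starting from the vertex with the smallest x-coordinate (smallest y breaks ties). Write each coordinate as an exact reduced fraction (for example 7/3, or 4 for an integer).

Clipped polygon: [(14,14) (18,14) (18,16) (14,16)]

1. After x ≥ 14: [(14,315/17) (14,2) (18,2) (18,19)]
2. After x ≤ 20: [(14,315/17) (14,2) (18,2) (18,19)]
3. After y ≥ 14: [(14,315/17) (14,14) (18,14) (18,19)]
4. After y ≤ 16: [(14,16) (14,14) (18,14) (18,16)]
5. Canonical ring: [(14,14) (18,14) (18,16) (14,16)]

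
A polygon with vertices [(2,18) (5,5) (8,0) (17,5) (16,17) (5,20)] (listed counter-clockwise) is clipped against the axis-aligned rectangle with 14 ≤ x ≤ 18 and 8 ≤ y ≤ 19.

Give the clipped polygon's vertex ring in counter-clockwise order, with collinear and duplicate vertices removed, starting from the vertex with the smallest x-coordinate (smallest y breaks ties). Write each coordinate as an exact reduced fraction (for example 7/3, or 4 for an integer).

1. After x ≥ 14: [(14,10/3) (17,5) (16,17) (14,193/11)]
2. After x ≤ 18: [(14,10/3) (17,5) (16,17) (14,193/11)]
3. After y ≥ 8: [(14,8) (67/4,8) (16,17) (14,193/11)]
4. After y ≤ 19: [(14,8) (67/4,8) (16,17) (14,193/11)]
5. Canonical ring: [(14,8) (67/4,8) (16,17) (14,193/11)]

Clipped polygon: [(14,8) (67/4,8) (16,17) (14,193/11)]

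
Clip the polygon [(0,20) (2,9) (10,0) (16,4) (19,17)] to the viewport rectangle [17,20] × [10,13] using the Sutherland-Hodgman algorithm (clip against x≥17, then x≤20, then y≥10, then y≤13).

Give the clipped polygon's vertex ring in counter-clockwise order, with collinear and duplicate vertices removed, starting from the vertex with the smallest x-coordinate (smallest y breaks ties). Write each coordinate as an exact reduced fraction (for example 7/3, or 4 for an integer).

1. After x ≥ 17: [(17,329/19) (17,25/3) (19,17)]
2. After x ≤ 20: [(17,329/19) (17,25/3) (19,17)]
3. After y ≥ 10: [(17,329/19) (17,10) (226/13,10) (19,17)]
4. After y ≤ 13: [(17,13) (17,10) (226/13,10) (235/13,13)]
5. Canonical ring: [(17,10) (226/13,10) (235/13,13) (17,13)]

Clipped polygon: [(17,10) (226/13,10) (235/13,13) (17,13)]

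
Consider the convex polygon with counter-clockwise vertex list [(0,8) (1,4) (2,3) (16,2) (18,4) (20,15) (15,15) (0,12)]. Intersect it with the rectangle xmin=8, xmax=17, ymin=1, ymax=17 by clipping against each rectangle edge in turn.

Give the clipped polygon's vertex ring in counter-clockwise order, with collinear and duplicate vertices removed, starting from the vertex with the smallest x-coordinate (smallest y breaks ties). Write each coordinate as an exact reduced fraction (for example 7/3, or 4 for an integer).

1. After x ≥ 8: [(8,18/7) (16,2) (18,4) (20,15) (15,15) (8,68/5)]
2. After x ≤ 17: [(8,18/7) (16,2) (17,3) (17,15) (15,15) (8,68/5)]
3. After y ≥ 1: [(8,18/7) (16,2) (17,3) (17,15) (15,15) (8,68/5)]
4. After y ≤ 17: [(8,18/7) (16,2) (17,3) (17,15) (15,15) (8,68/5)]
5. Canonical ring: [(8,18/7) (16,2) (17,3) (17,15) (15,15) (8,68/5)]

Clipped polygon: [(8,18/7) (16,2) (17,3) (17,15) (15,15) (8,68/5)]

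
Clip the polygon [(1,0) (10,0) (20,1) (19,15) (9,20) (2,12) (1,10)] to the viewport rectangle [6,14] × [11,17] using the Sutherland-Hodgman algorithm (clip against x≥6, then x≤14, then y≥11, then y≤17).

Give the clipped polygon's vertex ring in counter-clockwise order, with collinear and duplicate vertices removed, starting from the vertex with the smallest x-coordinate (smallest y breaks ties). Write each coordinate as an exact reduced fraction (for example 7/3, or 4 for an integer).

1. After x ≥ 6: [(6,0) (10,0) (20,1) (19,15) (9,20) (6,116/7)]
2. After x ≤ 14: [(6,0) (10,0) (14,2/5) (14,35/2) (9,20) (6,116/7)]
3. After y ≥ 11: [(6,11) (14,11) (14,35/2) (9,20) (6,116/7)]
4. After y ≤ 17: [(6,11) (14,11) (14,17) (51/8,17) (6,116/7)]
5. Canonical ring: [(6,11) (14,11) (14,17) (51/8,17) (6,116/7)]

Clipped polygon: [(6,11) (14,11) (14,17) (51/8,17) (6,116/7)]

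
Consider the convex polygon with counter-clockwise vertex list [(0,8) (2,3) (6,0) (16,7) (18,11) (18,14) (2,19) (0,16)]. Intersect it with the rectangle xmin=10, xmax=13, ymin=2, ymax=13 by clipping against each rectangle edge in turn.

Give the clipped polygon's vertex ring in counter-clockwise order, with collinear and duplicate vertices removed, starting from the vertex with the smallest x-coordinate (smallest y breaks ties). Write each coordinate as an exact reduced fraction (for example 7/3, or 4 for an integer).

Clipped polygon: [(10,14/5) (13,49/10) (13,13) (10,13)]

1. After x ≥ 10: [(10,14/5) (16,7) (18,11) (18,14) (10,33/2)]
2. After x ≤ 13: [(10,14/5) (13,49/10) (13,249/16) (10,33/2)]
3. After y ≥ 2: [(10,14/5) (13,49/10) (13,249/16) (10,33/2)]
4. After y ≤ 13: [(10,13) (10,14/5) (13,49/10) (13,13)]
5. Canonical ring: [(10,14/5) (13,49/10) (13,13) (10,13)]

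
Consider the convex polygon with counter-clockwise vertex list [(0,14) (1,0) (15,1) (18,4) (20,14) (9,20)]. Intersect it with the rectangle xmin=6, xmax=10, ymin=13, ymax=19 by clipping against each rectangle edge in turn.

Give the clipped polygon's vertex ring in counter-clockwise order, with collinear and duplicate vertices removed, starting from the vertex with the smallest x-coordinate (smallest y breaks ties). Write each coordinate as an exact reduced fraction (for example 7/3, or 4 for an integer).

Clipped polygon: [(6,13) (10,13) (10,19) (15/2,19) (6,18)]

1. After x ≥ 6: [(6,18) (6,5/14) (15,1) (18,4) (20,14) (9,20)]
2. After x ≤ 10: [(6,18) (6,5/14) (10,9/14) (10,214/11) (9,20)]
3. After y ≥ 13: [(6,18) (6,13) (10,13) (10,214/11) (9,20)]
4. After y ≤ 19: [(15/2,19) (6,18) (6,13) (10,13) (10,19)]
5. Canonical ring: [(6,13) (10,13) (10,19) (15/2,19) (6,18)]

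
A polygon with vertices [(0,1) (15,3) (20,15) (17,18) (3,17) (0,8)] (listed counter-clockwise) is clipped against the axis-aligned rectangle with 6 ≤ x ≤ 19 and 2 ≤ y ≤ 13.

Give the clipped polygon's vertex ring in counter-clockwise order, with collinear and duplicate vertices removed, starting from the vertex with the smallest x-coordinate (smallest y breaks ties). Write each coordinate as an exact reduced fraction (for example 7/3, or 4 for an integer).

1. After x ≥ 6: [(6,9/5) (15,3) (20,15) (17,18) (6,241/14)]
2. After x ≤ 19: [(6,9/5) (15,3) (19,63/5) (19,16) (17,18) (6,241/14)]
3. After y ≥ 2: [(6,2) (15/2,2) (15,3) (19,63/5) (19,16) (17,18) (6,241/14)]
4. After y ≤ 13: [(6,13) (6,2) (15/2,2) (15,3) (19,63/5) (19,13)]
5. Canonical ring: [(6,2) (15/2,2) (15,3) (19,63/5) (19,13) (6,13)]

Clipped polygon: [(6,2) (15/2,2) (15,3) (19,63/5) (19,13) (6,13)]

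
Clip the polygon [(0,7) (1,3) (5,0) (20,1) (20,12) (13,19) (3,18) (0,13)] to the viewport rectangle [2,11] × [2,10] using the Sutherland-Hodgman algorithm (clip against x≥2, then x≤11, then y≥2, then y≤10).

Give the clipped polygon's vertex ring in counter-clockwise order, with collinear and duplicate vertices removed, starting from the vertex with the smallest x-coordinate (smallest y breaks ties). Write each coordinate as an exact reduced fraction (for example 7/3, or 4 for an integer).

1. After x ≥ 2: [(2,9/4) (5,0) (20,1) (20,12) (13,19) (3,18) (2,49/3)]
2. After x ≤ 11: [(2,9/4) (5,0) (11,2/5) (11,94/5) (3,18) (2,49/3)]
3. After y ≥ 2: [(2,9/4) (7/3,2) (11,2) (11,94/5) (3,18) (2,49/3)]
4. After y ≤ 10: [(2,10) (2,9/4) (7/3,2) (11,2) (11,10)]
5. Canonical ring: [(2,9/4) (7/3,2) (11,2) (11,10) (2,10)]

Clipped polygon: [(2,9/4) (7/3,2) (11,2) (11,10) (2,10)]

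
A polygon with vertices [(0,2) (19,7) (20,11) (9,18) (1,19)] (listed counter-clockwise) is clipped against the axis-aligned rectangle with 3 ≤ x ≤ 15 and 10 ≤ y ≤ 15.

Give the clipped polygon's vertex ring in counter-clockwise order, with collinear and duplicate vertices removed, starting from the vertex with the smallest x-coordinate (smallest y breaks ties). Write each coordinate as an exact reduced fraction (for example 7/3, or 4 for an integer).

1. After x ≥ 3: [(3,53/19) (19,7) (20,11) (9,18) (3,75/4)]
2. After x ≤ 15: [(3,53/19) (15,113/19) (15,156/11) (9,18) (3,75/4)]
3. After y ≥ 10: [(3,10) (15,10) (15,156/11) (9,18) (3,75/4)]
4. After y ≤ 15: [(3,15) (3,10) (15,10) (15,156/11) (96/7,15)]
5. Canonical ring: [(3,10) (15,10) (15,156/11) (96/7,15) (3,15)]

Clipped polygon: [(3,10) (15,10) (15,156/11) (96/7,15) (3,15)]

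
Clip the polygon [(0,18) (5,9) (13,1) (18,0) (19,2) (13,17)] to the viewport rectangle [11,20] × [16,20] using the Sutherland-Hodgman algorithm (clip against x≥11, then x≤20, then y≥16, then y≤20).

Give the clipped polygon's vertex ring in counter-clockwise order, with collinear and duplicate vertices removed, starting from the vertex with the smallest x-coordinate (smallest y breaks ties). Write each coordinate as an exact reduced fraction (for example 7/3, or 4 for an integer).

Clipped polygon: [(11,16) (67/5,16) (13,17) (11,223/13)]

1. After x ≥ 11: [(11,223/13) (11,3) (13,1) (18,0) (19,2) (13,17)]
2. After x ≤ 20: [(11,223/13) (11,3) (13,1) (18,0) (19,2) (13,17)]
3. After y ≥ 16: [(11,223/13) (11,16) (67/5,16) (13,17)]
4. After y ≤ 20: [(11,223/13) (11,16) (67/5,16) (13,17)]
5. Canonical ring: [(11,16) (67/5,16) (13,17) (11,223/13)]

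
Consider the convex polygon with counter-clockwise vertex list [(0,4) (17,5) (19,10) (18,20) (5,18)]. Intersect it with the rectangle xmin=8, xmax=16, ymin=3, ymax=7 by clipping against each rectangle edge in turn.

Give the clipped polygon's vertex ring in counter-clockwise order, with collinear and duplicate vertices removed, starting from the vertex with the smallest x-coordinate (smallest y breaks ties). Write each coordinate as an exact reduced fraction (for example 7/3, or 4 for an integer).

1. After x ≥ 8: [(8,76/17) (17,5) (19,10) (18,20) (8,240/13)]
2. After x ≤ 16: [(8,76/17) (16,84/17) (16,256/13) (8,240/13)]
3. After y ≥ 3: [(8,76/17) (16,84/17) (16,256/13) (8,240/13)]
4. After y ≤ 7: [(8,7) (8,76/17) (16,84/17) (16,7)]
5. Canonical ring: [(8,76/17) (16,84/17) (16,7) (8,7)]

Clipped polygon: [(8,76/17) (16,84/17) (16,7) (8,7)]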